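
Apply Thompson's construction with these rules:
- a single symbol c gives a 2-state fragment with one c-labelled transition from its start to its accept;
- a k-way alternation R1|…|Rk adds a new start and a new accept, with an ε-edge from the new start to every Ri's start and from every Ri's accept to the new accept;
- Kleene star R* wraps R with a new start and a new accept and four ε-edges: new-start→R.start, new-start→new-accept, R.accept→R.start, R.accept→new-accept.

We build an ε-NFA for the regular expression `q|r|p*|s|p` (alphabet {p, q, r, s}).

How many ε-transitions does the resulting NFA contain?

Building bottom-up:
Each of the 5 symbol leaves contributes 0 ε-transitions.
  p* = 4 ε-transitions
  q|r|p*|s|p = 14 ε-transitions

14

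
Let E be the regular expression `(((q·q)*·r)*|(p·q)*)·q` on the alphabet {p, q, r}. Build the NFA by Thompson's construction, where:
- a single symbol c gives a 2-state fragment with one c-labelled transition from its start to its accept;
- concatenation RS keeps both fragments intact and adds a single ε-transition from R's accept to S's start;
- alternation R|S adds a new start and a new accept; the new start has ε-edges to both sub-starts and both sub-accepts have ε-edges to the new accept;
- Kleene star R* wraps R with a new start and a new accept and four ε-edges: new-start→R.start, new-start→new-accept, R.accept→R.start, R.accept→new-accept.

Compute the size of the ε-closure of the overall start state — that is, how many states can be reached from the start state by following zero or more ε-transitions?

Work bottom-up. For each fragment F, track |ε-closure(F.start)| and whether F's accept lies in that closure (i.e. whether F accepts ε). A single-symbol fragment has closure size 1 and does not accept ε.
  q·q : |closure| equals the left operand's closure size = 1 (its accept is not ε-reachable, so the closure stops there)
  (q·q)* : new start has ε-edges to the inner start and to the new accept, so |closure| = 2 + 1 = 3
  (q·q)*·r : the left operand accepts ε, so the closure extends into the next operand (via the concat ε-link); |closure| = 3 + 1 = 4
  ((q·q)*·r)* : new start has ε-edges to the inner start and to the new accept, so |closure| = 2 + 4 = 6
  p·q : same as the first factor's closure: |closure| = 1
  (p·q)* : new start has ε-edges to the inner start and to the new accept, so |closure| = 2 + 1 = 3
  ((q·q)*·r)*|(p·q)* : new start ε-reaches every alternative's start; at least one alternative accepts ε, so the union's new accept is reached too: |closure| = 1 + 6 + 3 + 1 = 11
  (((q·q)*·r)*|(p·q)*)·q : |closure| = 11 + 1 = 12 (closure spills across the concat boundary because the left factor accepts ε)

12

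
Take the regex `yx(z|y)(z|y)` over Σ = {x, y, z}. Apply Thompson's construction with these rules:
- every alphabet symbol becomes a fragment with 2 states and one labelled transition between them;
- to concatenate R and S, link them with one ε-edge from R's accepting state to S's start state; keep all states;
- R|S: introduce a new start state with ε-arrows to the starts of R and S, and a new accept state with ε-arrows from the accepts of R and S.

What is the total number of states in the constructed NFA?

Building bottom-up:
Each of the 6 symbol leaves contributes a 2-state fragment.
  z|y — 6 states
  z|y — 6 states
  yx(z|y)(z|y) — 16 states

16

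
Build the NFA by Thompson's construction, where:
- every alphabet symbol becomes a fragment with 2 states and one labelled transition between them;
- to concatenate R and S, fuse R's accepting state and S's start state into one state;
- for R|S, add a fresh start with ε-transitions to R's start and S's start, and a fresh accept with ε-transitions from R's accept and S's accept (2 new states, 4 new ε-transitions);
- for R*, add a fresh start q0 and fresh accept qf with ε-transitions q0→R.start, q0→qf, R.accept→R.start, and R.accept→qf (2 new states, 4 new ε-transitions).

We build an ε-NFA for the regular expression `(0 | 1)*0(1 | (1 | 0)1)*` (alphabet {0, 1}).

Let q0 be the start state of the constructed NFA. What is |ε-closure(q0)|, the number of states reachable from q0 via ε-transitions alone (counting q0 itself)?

Let C(F) = |ε-closure(F.start)| within fragment F, and note whether F accepts ε. Symbol fragments have C = 1 and do not accept ε. Then:
  0 | 1 — new start ε-reaches every alternative's start; none of them accept ε, so the new accept is not reached: C = 1 + 1 + 1 = 3
  (0 | 1)* — new start has ε-edges to the inner start and to the new accept, so C = 2 + 3 = 5
  1 | 0 — new start ε-reaches every alternative's start; none of them accept ε, so the new accept is not reached: C = 1 + 1 + 1 = 3
  (1 | 0)1 — same as the first factor's closure: C = 3
  1 | (1 | 0)1 — new start ε-reaches every alternative's start; none of them accept ε, so the new accept is not reached: C = 1 + 1 + 3 = 5
  (1 | (1 | 0)1)* — new start has ε-edges to the inner start and to the new accept, so C = 2 + 5 = 7
  (0 | 1)*0(1 | (1 | 0)1)* — the left operand accepts ε, so the closure extends into the next operand (the shared merged state is already counted); C = 5 + (1−1) = 5

5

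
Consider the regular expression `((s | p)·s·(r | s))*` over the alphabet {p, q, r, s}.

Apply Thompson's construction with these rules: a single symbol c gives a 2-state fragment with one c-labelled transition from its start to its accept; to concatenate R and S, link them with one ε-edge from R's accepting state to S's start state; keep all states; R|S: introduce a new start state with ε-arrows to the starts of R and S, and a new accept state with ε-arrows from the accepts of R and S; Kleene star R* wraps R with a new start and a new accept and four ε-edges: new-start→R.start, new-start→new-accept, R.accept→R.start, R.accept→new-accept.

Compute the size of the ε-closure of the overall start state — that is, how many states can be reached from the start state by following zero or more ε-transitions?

5

Let C(F) = |ε-closure(F.start)| within fragment F, and note whether F accepts ε. Symbol fragments have C = 1 and do not accept ε. Then:
  s | p — new start ε-reaches every alternative's start; none of them accept ε, so the new accept is not reached: |closure| = 1 + 1 + 1 = 3
  r | s — |closure| = 1 + 1 + 1 = 3 (the new accept is not ε-reachable since no branch accepts ε)
  (s | p)·s·(r | s) — same as the first factor's closure: |closure| = 3
  ((s | p)·s·(r | s))* — new start has ε-edges to the inner start and to the new accept, so |closure| = 2 + 3 = 5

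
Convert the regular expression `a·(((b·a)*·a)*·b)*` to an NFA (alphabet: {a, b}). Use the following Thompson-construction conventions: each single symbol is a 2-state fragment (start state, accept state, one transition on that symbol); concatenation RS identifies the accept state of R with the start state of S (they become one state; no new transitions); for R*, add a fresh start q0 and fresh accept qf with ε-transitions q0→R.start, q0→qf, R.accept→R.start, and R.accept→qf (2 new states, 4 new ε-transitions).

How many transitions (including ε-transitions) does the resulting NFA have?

Building bottom-up:
Each of the 5 symbol leaves contributes 1 transition (1 symbol, 0 ε).
  b·a : 2 transitions (2 symbol, 0 ε)
  (b·a)* : 6 transitions (2 symbol, 4 ε)
  (b·a)*·a : 7 transitions (3 symbol, 4 ε)
  ((b·a)*·a)* : 11 transitions (3 symbol, 8 ε)
  ((b·a)*·a)*·b : 12 transitions (4 symbol, 8 ε)
  (((b·a)*·a)*·b)* : 16 transitions (4 symbol, 12 ε)
  a·(((b·a)*·a)*·b)* : 17 transitions (5 symbol, 12 ε)

17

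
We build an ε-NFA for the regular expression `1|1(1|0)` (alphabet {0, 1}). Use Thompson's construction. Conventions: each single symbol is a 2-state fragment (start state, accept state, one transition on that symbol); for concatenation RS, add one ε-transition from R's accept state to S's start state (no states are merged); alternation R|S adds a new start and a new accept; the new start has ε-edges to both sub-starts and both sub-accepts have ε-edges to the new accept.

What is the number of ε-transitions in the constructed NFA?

9

Building bottom-up:
Each of the 4 symbol leaves contributes 0 ε-transitions.
  1|0 = 4 ε-transitions
  1(1|0) = 5 ε-transitions
  1|1(1|0) = 9 ε-transitions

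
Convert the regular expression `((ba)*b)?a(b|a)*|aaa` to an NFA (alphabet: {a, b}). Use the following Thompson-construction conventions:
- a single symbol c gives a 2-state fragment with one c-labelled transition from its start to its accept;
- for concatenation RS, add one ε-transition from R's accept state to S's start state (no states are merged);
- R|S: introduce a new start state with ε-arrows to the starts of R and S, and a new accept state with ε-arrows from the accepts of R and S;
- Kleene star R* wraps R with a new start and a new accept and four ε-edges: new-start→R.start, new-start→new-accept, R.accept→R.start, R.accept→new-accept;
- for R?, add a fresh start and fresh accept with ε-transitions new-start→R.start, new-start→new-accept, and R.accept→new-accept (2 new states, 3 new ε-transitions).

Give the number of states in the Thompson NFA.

28

Per subexpression:
Each of the 9 symbol leaves contributes a 2-state fragment.
  ba : 4 states
  (ba)* : 6 states
  (ba)*b : 8 states
  ((ba)*b)? : 10 states
  b|a : 6 states
  (b|a)* : 8 states
  ((ba)*b)?a(b|a)* : 20 states
  aaa : 6 states
  ((ba)*b)?a(b|a)*|aaa : 28 states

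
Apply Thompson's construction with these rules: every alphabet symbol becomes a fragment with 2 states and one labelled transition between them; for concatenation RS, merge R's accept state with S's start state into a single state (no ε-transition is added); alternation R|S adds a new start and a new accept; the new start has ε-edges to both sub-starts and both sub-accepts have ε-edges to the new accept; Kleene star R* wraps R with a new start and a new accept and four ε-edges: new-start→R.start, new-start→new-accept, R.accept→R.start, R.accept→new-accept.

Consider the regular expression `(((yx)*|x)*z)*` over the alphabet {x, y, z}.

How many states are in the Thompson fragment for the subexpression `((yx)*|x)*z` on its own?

Fragment for `((yx)*|x)*z`:
Each of the 4 symbol leaves contributes a 2-state fragment.
  yx = 3 states
  (yx)* = 5 states
  (yx)*|x = 9 states
  ((yx)*|x)* = 11 states
  ((yx)*|x)*z = 12 states

12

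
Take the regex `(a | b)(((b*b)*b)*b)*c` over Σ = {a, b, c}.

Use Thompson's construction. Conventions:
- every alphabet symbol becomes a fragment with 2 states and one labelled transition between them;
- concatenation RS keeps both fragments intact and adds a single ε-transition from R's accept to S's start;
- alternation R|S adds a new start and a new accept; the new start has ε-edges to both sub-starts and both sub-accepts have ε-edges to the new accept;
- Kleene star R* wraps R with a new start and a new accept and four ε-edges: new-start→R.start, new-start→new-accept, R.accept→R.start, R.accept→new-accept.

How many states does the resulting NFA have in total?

24

By structural recursion:
Each of the 7 symbol leaves contributes a 2-state fragment.
  a | b → 6 states
  b* → 4 states
  b*b → 6 states
  (b*b)* → 8 states
  (b*b)*b → 10 states
  ((b*b)*b)* → 12 states
  ((b*b)*b)*b → 14 states
  (((b*b)*b)*b)* → 16 states
  (a | b)(((b*b)*b)*b)*c → 24 states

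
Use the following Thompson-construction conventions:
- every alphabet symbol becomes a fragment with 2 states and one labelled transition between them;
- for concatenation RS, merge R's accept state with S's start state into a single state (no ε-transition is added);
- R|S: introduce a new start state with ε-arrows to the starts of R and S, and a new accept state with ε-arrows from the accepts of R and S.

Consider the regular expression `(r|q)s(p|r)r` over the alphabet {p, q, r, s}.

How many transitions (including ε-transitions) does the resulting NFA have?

14

Building bottom-up:
Each of the 6 symbol leaves contributes 1 transition (1 symbol, 0 ε).
  r|q — 6 transitions (2 symbol, 4 ε)
  p|r — 6 transitions (2 symbol, 4 ε)
  (r|q)s(p|r)r — 14 transitions (6 symbol, 8 ε)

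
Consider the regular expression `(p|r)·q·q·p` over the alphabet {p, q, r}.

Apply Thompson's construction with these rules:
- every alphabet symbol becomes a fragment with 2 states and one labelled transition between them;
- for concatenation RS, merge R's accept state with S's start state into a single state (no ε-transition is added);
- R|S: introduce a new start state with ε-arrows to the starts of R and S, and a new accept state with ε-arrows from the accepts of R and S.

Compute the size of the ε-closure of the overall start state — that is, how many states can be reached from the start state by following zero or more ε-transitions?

Let C(F) = |ε-closure(F.start)| within fragment F, and note whether F accepts ε. Symbol fragments have C = 1 and do not accept ε. Then:
  p|r : |ε-closure| = 1 + 1 + 1 = 3 (the new accept is not ε-reachable since no branch accepts ε)
  (p|r)·q·q·p : |ε-closure| equals the left operand's closure size = 3 (its accept is not ε-reachable, so the closure stops there)

3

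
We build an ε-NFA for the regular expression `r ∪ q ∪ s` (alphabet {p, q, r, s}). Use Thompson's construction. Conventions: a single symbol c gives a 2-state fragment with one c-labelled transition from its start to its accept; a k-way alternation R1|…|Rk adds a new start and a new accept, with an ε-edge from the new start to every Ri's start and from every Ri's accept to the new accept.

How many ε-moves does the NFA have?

Per subexpression:
Each of the 3 symbol leaves contributes 0 ε-transitions.
  r ∪ q ∪ s : 6 ε-transitions

6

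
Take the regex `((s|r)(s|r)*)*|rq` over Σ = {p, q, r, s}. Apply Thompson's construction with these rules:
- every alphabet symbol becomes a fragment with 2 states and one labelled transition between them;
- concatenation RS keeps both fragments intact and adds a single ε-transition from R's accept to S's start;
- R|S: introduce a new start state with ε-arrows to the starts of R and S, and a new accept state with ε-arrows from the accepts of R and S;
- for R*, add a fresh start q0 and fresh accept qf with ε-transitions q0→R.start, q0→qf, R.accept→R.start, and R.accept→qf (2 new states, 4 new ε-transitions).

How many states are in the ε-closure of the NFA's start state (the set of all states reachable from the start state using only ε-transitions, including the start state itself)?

Work bottom-up. For each fragment F, track |ε-closure(F.start)| and whether F's accept lies in that closure (i.e. whether F accepts ε). A single-symbol fragment has closure size 1 and does not accept ε.
  s|r → new start ε-reaches every alternative's start; none of them accept ε, so the new accept is not reached: C = 1 + 1 + 1 = 3
  s|r → C = 1 + 1 + 1 = 3 (the new accept is not ε-reachable since no branch accepts ε)
  (s|r)* → C = 1 (new start) + 3 (body) + 1 (new accept) = 5
  (s|r)(s|r)* → same as the first factor's closure: C = 3
  ((s|r)(s|r)*)* → new start has ε-edges to the inner start and to the new accept, so C = 2 + 3 = 5
  rq → C equals the left operand's closure size = 1 (its accept is not ε-reachable, so the closure stops there)
  ((s|r)(s|r)*)*|rq → C = 1 (new start) + (5 + 1) + 1 (new accept, since some branch ε-reaches its own accept) = 8

8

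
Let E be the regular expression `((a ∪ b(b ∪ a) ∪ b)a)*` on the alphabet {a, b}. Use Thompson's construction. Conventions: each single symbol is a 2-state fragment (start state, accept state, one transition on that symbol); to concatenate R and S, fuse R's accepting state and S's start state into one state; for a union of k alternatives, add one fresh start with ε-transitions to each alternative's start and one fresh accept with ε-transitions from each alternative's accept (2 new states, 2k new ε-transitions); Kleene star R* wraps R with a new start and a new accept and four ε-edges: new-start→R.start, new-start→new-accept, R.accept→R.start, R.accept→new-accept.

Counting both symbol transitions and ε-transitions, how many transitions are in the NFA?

20

Per subexpression:
Each of the 6 symbol leaves contributes 1 transition (1 symbol, 0 ε).
  b ∪ a : 6 transitions (2 symbol, 4 ε)
  b(b ∪ a) : 7 transitions (3 symbol, 4 ε)
  a ∪ b(b ∪ a) ∪ b : 15 transitions (5 symbol, 10 ε)
  (a ∪ b(b ∪ a) ∪ b)a : 16 transitions (6 symbol, 10 ε)
  ((a ∪ b(b ∪ a) ∪ b)a)* : 20 transitions (6 symbol, 14 ε)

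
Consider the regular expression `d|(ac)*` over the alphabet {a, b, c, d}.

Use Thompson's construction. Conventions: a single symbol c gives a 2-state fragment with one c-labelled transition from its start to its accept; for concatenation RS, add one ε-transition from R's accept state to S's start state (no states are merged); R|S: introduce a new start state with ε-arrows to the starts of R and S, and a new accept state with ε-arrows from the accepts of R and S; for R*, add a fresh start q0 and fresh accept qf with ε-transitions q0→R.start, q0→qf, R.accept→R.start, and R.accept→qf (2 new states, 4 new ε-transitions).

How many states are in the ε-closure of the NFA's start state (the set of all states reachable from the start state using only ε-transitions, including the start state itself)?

6

Compute the ε-closure size of each fragment's start state recursively; a symbol fragment's start has no outgoing ε-edge, so its closure is just itself (size 1).
  ac → |ε-closure| equals the left operand's closure size = 1 (its accept is not ε-reachable, so the closure stops there)
  (ac)* → the star's fresh start ε-reaches both the body's start and the fresh accept: |ε-closure| = 2 + 1 = 3
  d|(ac)* → new start ε-reaches every alternative's start; at least one alternative accepts ε, so the union's new accept is reached too: |ε-closure| = 1 + 1 + 3 + 1 = 6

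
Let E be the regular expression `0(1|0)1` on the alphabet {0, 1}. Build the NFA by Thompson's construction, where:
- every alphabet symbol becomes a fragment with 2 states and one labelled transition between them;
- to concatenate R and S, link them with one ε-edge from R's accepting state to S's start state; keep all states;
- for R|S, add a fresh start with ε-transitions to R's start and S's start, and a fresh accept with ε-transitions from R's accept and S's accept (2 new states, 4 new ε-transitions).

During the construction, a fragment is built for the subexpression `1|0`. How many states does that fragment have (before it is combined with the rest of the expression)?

6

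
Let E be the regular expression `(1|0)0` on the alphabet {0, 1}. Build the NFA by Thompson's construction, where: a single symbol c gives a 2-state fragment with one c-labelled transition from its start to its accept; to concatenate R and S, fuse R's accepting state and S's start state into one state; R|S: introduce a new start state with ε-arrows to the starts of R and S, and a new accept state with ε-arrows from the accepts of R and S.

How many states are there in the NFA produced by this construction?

7

Bottom-up over the parse tree:
Each of the 3 symbol leaves contributes a 2-state fragment.
  1|0 → 6 states
  (1|0)0 → 7 states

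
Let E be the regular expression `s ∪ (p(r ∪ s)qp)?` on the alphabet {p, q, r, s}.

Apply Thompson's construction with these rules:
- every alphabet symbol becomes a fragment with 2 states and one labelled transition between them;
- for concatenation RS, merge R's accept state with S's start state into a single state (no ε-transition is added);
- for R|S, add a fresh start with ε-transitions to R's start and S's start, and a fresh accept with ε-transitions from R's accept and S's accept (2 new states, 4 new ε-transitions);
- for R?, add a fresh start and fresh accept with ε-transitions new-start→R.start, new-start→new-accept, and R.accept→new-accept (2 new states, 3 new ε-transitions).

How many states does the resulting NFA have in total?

15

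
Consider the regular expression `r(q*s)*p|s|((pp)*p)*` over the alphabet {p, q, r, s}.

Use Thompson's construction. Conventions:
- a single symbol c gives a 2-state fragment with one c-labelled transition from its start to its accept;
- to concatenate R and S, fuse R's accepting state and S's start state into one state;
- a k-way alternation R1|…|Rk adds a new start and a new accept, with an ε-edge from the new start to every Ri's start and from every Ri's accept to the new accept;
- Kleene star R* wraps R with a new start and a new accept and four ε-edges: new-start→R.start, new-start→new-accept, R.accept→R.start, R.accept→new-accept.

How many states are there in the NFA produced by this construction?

Recursing over subexpressions:
Each of the 8 symbol leaves contributes a 2-state fragment.
  q* — 4 states
  q*s — 5 states
  (q*s)* — 7 states
  r(q*s)*p — 9 states
  pp — 3 states
  (pp)* — 5 states
  (pp)*p — 6 states
  ((pp)*p)* — 8 states
  r(q*s)*p|s|((pp)*p)* — 21 states

21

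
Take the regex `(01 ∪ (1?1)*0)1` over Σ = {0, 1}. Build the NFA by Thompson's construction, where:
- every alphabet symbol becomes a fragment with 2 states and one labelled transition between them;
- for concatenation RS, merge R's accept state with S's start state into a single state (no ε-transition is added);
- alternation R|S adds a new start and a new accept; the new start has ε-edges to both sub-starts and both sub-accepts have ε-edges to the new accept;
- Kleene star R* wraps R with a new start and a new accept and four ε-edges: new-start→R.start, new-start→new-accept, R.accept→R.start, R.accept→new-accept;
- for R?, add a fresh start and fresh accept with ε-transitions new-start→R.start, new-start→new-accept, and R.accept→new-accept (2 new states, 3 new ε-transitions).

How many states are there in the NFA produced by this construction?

14

By structural recursion:
Each of the 6 symbol leaves contributes a 2-state fragment.
  01 = 3 states
  1? = 4 states
  1?1 = 5 states
  (1?1)* = 7 states
  (1?1)*0 = 8 states
  01 ∪ (1?1)*0 = 13 states
  (01 ∪ (1?1)*0)1 = 14 states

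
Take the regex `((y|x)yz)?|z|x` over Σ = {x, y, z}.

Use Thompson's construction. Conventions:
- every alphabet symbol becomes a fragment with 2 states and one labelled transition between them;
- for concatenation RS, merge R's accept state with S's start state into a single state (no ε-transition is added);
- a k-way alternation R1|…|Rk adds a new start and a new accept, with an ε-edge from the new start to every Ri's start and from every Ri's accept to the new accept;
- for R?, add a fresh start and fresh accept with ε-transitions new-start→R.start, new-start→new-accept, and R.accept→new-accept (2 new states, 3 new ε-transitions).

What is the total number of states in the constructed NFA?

16

Bottom-up over the parse tree:
Each of the 6 symbol leaves contributes a 2-state fragment.
  y|x : 6 states
  (y|x)yz : 8 states
  ((y|x)yz)? : 10 states
  ((y|x)yz)?|z|x : 16 states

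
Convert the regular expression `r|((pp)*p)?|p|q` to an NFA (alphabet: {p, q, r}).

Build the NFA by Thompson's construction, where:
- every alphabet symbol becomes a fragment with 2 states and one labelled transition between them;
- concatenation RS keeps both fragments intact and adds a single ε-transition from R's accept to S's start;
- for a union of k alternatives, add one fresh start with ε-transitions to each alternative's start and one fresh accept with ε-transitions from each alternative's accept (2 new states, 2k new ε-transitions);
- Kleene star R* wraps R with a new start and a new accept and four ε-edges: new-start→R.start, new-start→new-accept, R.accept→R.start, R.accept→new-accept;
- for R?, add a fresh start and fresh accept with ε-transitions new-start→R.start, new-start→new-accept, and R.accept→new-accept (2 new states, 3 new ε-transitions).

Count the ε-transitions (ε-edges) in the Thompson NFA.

Recursing over subexpressions:
Each of the 6 symbol leaves contributes 0 ε-transitions.
  pp — 1 ε-transition
  (pp)* — 5 ε-transitions
  (pp)*p — 6 ε-transitions
  ((pp)*p)? — 9 ε-transitions
  r|((pp)*p)?|p|q — 17 ε-transitions

17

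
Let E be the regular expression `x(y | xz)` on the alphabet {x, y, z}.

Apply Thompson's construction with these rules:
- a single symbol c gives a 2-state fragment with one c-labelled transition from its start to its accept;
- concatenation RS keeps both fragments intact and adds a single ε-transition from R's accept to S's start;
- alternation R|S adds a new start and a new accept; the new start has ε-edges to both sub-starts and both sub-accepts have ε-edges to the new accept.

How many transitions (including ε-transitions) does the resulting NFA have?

Per subexpression:
Each of the 4 symbol leaves contributes 1 transition (1 symbol, 0 ε).
  xz : 3 transitions (2 symbol, 1 ε)
  y | xz : 8 transitions (3 symbol, 5 ε)
  x(y | xz) : 10 transitions (4 symbol, 6 ε)

10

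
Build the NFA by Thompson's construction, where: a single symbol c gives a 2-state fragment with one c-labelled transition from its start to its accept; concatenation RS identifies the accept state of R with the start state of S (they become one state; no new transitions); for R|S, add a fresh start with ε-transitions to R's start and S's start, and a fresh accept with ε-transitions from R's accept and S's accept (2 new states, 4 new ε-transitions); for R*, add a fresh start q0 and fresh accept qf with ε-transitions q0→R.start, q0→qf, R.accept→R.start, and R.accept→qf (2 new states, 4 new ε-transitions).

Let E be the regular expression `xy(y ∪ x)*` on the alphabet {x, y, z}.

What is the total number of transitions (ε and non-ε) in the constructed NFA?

By structural recursion:
Each of the 4 symbol leaves contributes 1 transition (1 symbol, 0 ε).
  y ∪ x — 6 transitions (2 symbol, 4 ε)
  (y ∪ x)* — 10 transitions (2 symbol, 8 ε)
  xy(y ∪ x)* — 12 transitions (4 symbol, 8 ε)

12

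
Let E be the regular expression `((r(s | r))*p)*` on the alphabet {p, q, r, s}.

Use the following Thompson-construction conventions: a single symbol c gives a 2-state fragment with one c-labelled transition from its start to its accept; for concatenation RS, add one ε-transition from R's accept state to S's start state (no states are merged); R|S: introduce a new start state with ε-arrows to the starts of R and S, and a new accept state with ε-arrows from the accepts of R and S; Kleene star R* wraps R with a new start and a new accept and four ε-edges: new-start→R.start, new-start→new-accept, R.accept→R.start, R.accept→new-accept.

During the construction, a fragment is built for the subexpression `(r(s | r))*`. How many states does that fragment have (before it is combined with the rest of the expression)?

10

Fragment for `(r(s | r))*`:
Each of the 3 symbol leaves contributes a 2-state fragment.
  s | r — 6 states
  r(s | r) — 8 states
  (r(s | r))* — 10 states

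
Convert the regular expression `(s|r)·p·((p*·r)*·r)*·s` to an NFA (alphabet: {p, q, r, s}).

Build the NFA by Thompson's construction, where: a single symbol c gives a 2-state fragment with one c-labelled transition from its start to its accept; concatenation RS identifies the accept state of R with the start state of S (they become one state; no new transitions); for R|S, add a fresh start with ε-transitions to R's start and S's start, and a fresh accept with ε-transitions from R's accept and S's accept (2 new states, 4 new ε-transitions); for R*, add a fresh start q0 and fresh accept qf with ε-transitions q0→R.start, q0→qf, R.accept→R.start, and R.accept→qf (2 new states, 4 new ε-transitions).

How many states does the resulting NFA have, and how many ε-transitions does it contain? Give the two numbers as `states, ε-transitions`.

17, 16

Per subexpression:
Each of the 7 symbol leaves contributes 2 states and 0 ε-transitions.
  s|r → 6 states, 4 ε-transitions
  p* → 4 states, 4 ε-transitions
  p*·r → 5 states, 4 ε-transitions
  (p*·r)* → 7 states, 8 ε-transitions
  (p*·r)*·r → 8 states, 8 ε-transitions
  ((p*·r)*·r)* → 10 states, 12 ε-transitions
  (s|r)·p·((p*·r)*·r)*·s → 17 states, 16 ε-transitions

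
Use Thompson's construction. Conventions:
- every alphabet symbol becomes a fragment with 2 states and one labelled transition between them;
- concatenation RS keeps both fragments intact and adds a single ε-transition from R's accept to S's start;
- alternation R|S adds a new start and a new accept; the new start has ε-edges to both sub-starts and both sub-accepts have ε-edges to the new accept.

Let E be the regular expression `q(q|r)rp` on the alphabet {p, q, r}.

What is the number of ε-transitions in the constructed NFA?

7

Bottom-up over the parse tree:
Each of the 5 symbol leaves contributes 0 ε-transitions.
  q|r : 4 ε-transitions
  q(q|r)rp : 7 ε-transitions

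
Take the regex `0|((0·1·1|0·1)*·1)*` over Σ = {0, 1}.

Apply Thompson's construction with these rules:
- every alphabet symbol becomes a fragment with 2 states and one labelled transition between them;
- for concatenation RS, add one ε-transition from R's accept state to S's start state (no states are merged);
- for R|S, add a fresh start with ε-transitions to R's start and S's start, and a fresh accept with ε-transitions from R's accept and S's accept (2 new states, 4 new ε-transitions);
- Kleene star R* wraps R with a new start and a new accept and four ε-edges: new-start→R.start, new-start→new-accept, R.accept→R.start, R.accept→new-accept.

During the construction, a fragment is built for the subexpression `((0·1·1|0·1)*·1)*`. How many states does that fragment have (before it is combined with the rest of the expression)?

Fragment for `((0·1·1|0·1)*·1)*`:
Each of the 6 symbol leaves contributes a 2-state fragment.
  0·1·1 : 6 states
  0·1 : 4 states
  0·1·1|0·1 : 12 states
  (0·1·1|0·1)* : 14 states
  (0·1·1|0·1)*·1 : 16 states
  ((0·1·1|0·1)*·1)* : 18 states

18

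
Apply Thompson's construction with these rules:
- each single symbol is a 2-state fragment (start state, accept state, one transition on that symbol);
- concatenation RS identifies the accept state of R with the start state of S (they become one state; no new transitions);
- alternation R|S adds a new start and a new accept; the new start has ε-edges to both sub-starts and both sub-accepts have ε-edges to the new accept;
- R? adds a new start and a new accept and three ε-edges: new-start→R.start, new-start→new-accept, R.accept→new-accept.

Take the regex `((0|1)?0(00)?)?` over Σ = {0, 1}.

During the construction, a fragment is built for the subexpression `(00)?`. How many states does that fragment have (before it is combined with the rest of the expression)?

Fragment for `(00)?`:
Each of the 2 symbol leaves contributes a 2-state fragment.
  00 — 3 states
  (00)? — 5 states

5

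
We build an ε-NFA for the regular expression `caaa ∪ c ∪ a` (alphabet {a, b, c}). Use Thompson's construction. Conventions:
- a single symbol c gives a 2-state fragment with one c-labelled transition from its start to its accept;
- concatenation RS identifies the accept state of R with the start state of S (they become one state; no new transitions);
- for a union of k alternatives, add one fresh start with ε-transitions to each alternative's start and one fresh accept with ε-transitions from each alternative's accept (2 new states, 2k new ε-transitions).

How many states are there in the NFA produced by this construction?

11

Building bottom-up:
Each of the 6 symbol leaves contributes a 2-state fragment.
  caaa → 5 states
  caaa ∪ c ∪ a → 11 states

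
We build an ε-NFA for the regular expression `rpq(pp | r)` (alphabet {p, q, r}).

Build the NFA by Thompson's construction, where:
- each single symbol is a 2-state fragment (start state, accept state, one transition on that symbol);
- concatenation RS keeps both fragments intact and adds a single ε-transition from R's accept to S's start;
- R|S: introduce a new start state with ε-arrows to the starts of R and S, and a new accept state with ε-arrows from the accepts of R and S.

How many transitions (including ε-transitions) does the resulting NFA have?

By structural recursion:
Each of the 6 symbol leaves contributes 1 transition (1 symbol, 0 ε).
  pp — 3 transitions (2 symbol, 1 ε)
  pp | r — 8 transitions (3 symbol, 5 ε)
  rpq(pp | r) — 14 transitions (6 symbol, 8 ε)

14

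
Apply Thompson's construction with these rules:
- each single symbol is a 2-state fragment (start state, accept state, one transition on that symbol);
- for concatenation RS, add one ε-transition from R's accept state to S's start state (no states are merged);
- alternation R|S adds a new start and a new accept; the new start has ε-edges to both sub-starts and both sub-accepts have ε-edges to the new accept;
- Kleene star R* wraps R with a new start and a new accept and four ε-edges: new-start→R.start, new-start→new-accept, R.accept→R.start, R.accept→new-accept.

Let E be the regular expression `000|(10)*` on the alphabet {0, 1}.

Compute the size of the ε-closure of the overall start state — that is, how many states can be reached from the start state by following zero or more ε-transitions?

6

Compute the ε-closure size of each fragment's start state recursively; a symbol fragment's start has no outgoing ε-edge, so its closure is just itself (size 1).
  000 — |closure| equals the left operand's closure size = 1 (its accept is not ε-reachable, so the closure stops there)
  10 — |closure| equals the left operand's closure size = 1 (its accept is not ε-reachable, so the closure stops there)
  (10)* — |closure| = 1 (new start) + 1 (body) + 1 (new accept) = 3
  000|(10)* — |closure| = 1 (new start) + (1 + 3) + 1 (new accept, since some branch ε-reaches its own accept) = 6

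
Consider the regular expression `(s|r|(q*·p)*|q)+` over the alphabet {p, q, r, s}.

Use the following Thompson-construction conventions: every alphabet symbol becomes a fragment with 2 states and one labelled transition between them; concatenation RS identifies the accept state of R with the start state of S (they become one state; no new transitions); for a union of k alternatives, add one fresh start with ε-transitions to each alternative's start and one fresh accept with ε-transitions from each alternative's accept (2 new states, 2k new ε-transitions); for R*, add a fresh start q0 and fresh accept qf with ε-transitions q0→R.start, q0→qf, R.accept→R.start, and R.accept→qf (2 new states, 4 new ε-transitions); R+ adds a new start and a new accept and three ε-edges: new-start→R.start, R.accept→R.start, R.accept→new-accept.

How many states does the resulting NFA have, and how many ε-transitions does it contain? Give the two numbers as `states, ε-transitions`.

17, 19

Per subexpression:
Each of the 5 symbol leaves contributes 2 states and 0 ε-transitions.
  q* = 4 states, 4 ε-transitions
  q*·p = 5 states, 4 ε-transitions
  (q*·p)* = 7 states, 8 ε-transitions
  s|r|(q*·p)*|q = 15 states, 16 ε-transitions
  (s|r|(q*·p)*|q)+ = 17 states, 19 ε-transitions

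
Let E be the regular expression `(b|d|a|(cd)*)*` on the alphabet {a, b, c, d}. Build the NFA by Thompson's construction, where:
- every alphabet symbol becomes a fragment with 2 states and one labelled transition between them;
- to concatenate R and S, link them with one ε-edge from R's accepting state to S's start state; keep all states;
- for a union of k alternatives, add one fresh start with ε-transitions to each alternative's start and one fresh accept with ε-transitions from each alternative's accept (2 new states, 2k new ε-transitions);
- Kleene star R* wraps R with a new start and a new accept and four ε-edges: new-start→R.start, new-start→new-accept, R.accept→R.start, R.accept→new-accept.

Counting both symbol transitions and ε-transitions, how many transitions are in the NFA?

Per subexpression:
Each of the 5 symbol leaves contributes 1 transition (1 symbol, 0 ε).
  cd → 3 transitions (2 symbol, 1 ε)
  (cd)* → 7 transitions (2 symbol, 5 ε)
  b|d|a|(cd)* → 18 transitions (5 symbol, 13 ε)
  (b|d|a|(cd)*)* → 22 transitions (5 symbol, 17 ε)

22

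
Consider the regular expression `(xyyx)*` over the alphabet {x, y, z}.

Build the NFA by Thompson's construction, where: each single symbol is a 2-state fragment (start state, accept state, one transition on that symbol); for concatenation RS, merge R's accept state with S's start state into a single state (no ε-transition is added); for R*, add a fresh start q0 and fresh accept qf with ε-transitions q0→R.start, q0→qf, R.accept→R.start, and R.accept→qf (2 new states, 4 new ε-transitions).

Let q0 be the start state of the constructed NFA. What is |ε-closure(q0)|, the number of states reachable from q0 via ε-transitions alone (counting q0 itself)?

3

Work bottom-up. For each fragment F, track |ε-closure(F.start)| and whether F's accept lies in that closure (i.e. whether F accepts ε). A single-symbol fragment has closure size 1 and does not accept ε.
  xyyx — C equals the left operand's closure size = 1 (its accept is not ε-reachable, so the closure stops there)
  (xyyx)* — the star's fresh start ε-reaches both the body's start and the fresh accept: C = 2 + 1 = 3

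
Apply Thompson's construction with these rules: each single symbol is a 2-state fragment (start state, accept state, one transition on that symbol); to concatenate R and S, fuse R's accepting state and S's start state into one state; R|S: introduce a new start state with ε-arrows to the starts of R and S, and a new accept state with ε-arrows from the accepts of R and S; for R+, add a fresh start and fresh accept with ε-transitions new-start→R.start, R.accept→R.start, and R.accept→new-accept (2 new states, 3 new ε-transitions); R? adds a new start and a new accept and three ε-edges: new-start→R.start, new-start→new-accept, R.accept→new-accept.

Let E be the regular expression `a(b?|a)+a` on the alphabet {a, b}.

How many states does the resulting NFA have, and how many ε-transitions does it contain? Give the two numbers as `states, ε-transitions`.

12, 10

Recursing over subexpressions:
Each of the 4 symbol leaves contributes 2 states and 0 ε-transitions.
  b? : 4 states, 3 ε-transitions
  b?|a : 8 states, 7 ε-transitions
  (b?|a)+ : 10 states, 10 ε-transitions
  a(b?|a)+a : 12 states, 10 ε-transitions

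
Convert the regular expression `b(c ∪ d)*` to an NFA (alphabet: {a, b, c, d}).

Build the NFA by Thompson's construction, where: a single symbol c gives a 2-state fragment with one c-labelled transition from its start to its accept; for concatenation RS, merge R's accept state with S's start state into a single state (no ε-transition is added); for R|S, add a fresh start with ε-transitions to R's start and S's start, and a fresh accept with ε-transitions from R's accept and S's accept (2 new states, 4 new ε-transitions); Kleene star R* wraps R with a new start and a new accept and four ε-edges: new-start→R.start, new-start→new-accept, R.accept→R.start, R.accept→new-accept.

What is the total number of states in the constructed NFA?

9

Per subexpression:
Each of the 3 symbol leaves contributes a 2-state fragment.
  c ∪ d → 6 states
  (c ∪ d)* → 8 states
  b(c ∪ d)* → 9 states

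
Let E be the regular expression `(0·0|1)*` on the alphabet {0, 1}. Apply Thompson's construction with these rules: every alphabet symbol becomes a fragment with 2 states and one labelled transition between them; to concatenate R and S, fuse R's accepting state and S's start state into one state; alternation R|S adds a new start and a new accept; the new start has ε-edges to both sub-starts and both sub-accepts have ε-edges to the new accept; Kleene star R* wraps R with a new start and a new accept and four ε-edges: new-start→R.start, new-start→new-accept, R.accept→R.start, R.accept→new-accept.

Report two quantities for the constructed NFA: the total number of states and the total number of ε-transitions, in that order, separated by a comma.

9, 8

Building bottom-up:
Each of the 3 symbol leaves contributes 2 states and 0 ε-transitions.
  0·0 = 3 states, 0 ε-transitions
  0·0|1 = 7 states, 4 ε-transitions
  (0·0|1)* = 9 states, 8 ε-transitions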